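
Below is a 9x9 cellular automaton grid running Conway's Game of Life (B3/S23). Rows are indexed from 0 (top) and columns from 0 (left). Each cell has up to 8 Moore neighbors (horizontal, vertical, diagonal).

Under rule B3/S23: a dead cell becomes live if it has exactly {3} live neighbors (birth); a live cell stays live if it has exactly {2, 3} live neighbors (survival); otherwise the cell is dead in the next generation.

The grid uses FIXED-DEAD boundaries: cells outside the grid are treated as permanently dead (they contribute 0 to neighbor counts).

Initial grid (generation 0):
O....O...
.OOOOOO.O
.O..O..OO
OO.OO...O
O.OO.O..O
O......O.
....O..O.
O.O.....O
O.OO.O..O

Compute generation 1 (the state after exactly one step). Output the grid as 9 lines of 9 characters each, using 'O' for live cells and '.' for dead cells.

Answer: .OOO.OO..
OOOO..O.O
......O.O
O....O..O
O.OO...OO
.O.OO.OOO
.O.....OO
..O.O..OO
..OO.....

Derivation:
Simulating step by step:
Generation 0 (given above): 35 live cells
Generation 1: 36 live cells
(generation 1 grid is the final answer)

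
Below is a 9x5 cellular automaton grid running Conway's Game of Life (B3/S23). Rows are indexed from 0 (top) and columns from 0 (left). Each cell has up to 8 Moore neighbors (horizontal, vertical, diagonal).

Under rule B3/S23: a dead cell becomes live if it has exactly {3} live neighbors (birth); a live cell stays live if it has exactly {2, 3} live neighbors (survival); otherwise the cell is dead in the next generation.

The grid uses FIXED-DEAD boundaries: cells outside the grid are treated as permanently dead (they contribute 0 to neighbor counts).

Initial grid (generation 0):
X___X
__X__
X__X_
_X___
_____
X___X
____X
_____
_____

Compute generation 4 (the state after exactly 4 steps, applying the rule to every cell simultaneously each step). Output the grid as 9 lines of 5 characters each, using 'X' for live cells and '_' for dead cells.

Simulating step by step:
Generation 0 (given above): 9 live cells
Generation 1: 4 live cells
_____
_X_X_
_XX__
_____
_____
_____
_____
_____
_____
Generation 2: 3 live cells
_____
_X___
_XX__
_____
_____
_____
_____
_____
_____
Generation 3: 4 live cells
_____
_XX__
_XX__
_____
_____
_____
_____
_____
_____
Generation 4: 4 live cells
(generation 4 grid is the final answer)

Answer: _____
_XX__
_XX__
_____
_____
_____
_____
_____
_____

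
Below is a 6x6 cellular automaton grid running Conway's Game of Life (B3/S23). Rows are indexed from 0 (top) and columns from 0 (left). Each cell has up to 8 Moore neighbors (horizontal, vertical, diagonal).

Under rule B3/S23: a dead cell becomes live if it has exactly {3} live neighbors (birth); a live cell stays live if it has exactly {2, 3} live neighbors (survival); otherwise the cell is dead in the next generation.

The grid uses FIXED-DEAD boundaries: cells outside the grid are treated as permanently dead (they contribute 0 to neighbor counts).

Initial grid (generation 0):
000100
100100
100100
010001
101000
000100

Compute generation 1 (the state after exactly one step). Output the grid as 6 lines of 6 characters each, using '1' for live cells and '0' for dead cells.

Answer: 000000
001110
111010
111000
011000
000000

Derivation:
Simulating step by step:
Generation 0 (given above): 10 live cells
Generation 1: 12 live cells
(generation 1 grid is the final answer)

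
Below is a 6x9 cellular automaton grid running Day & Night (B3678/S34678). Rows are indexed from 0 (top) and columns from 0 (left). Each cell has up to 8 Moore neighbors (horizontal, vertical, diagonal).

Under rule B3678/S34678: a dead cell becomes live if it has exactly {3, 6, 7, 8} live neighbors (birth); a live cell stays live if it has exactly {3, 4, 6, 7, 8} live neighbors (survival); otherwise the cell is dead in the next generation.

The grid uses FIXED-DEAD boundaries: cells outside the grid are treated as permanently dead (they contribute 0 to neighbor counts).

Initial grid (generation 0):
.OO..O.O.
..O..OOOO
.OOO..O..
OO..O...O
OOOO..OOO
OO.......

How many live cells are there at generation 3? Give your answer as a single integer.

Answer: 19

Derivation:
Simulating step by step:
Generation 0 (given above): 26 live cells
Generation 1: 23 live cells
.......OO
....OO.O.
OOOOO.O.O
OOO..OO..
.OO....O.
OO.....O.
Generation 2: 22 live cells
......O..
.OO.OO.O.
O.OOOOO..
OOO.OOO..
.OO......
.OO......
Generation 3: 19 live cells
.....O...
.OO.O....
OO.OOO.O.
OO.OO.O..
.O...O...
.OO......
Population at generation 3: 19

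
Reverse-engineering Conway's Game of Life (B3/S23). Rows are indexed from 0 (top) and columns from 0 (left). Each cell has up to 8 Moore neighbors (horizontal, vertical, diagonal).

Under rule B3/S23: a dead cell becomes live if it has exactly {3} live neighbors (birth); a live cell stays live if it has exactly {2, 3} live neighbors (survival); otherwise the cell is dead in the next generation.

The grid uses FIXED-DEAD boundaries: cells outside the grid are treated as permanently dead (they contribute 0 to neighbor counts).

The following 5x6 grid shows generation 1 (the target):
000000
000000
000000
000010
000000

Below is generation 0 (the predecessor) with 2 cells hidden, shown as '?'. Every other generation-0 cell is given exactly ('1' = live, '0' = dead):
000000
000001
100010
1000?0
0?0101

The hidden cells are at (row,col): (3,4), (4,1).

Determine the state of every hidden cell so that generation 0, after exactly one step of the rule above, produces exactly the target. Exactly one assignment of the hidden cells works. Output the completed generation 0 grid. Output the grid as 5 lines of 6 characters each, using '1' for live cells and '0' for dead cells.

Answer: 000000
000001
100010
100000
000101

Derivation:
Hidden generation-0 cells (in order): (3,4), (4,1).
A hidden cell only influences target cells in its own 3x3 neighborhood. Try each of the 2^2 = 4 assignments, step the completed generation 0 forward once under B3/S23, and compare with the target:
  (3,4)=0 (4,1)=0 -> step reproduces the target at every cell -> ACCEPT
  (3,4)=0 (4,1)=1 -> step gives (3,0)='1' but target has '0' -> reject
  (3,4)=1 (4,1)=0 -> step gives (2,4)='1' but target has '0' -> reject
  (3,4)=1 (4,1)=1 -> step gives (2,4)='1' but target has '0' -> reject
Unique solution: (3,4)=dead, (4,1)=dead.
Check: live-neighbor counts of every cell in the completed generation 0:
000011
110121
120112
121232
111020
Applying B3/S23 to generation 0 with these counts gives:
000000
000000
000000
000010
000000
which matches the target exactly.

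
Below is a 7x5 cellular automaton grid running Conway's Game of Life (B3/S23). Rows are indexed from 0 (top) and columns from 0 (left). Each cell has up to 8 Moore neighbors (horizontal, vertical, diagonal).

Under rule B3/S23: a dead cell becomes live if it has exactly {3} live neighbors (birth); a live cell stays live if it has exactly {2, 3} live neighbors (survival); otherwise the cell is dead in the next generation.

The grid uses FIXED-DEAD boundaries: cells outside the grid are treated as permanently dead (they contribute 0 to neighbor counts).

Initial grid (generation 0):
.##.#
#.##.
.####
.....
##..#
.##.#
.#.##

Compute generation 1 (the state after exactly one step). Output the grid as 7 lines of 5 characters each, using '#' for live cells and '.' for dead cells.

Answer: .##..
#....
.#..#
#...#
####.
....#
.#.##

Derivation:
Simulating step by step:
Generation 0 (given above): 19 live cells
Generation 1: 15 live cells
(generation 1 grid is the final answer)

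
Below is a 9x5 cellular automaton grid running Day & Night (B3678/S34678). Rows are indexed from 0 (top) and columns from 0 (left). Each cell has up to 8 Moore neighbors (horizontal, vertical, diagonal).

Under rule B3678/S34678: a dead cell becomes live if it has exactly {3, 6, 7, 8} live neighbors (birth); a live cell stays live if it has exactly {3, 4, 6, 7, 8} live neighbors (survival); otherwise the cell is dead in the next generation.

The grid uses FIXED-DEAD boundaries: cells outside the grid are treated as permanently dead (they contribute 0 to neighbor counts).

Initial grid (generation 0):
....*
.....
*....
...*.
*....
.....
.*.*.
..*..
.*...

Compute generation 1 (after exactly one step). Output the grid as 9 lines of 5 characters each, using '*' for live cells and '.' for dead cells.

Simulating step by step:
Generation 0 (given above): 8 live cells
Generation 1: 3 live cells
(generation 1 grid is the final answer)

Answer: .....
.....
.....
.....
.....
.....
..*..
.**..
.....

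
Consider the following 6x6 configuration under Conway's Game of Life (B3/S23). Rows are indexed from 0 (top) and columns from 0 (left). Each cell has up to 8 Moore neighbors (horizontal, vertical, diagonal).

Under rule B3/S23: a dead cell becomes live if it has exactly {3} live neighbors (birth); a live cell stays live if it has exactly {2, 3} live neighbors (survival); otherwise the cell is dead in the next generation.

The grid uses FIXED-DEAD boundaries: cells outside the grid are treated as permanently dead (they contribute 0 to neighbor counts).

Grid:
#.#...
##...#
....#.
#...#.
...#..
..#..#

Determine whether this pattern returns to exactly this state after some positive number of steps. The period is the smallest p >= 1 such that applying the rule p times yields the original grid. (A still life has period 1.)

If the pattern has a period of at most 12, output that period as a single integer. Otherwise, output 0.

Simulating and comparing each generation to the original:
Gen 0 (original, given above): 11 live cells
Gen 1: 11 live cells, differs from original
Gen 2: 11 live cells, differs from original
Gen 3: 8 live cells, differs from original
Gen 4: 3 live cells, differs from original
Gen 5: 0 live cells, differs from original
Gen 6: 0 live cells, differs from original
Gen 7: 0 live cells, differs from original
Gen 8: 0 live cells, differs from original
Gen 9: 0 live cells, differs from original
Gen 10: 0 live cells, differs from original
Gen 11: 0 live cells, differs from original
Gen 12: 0 live cells, differs from original
No period found within 12 steps.

Answer: 0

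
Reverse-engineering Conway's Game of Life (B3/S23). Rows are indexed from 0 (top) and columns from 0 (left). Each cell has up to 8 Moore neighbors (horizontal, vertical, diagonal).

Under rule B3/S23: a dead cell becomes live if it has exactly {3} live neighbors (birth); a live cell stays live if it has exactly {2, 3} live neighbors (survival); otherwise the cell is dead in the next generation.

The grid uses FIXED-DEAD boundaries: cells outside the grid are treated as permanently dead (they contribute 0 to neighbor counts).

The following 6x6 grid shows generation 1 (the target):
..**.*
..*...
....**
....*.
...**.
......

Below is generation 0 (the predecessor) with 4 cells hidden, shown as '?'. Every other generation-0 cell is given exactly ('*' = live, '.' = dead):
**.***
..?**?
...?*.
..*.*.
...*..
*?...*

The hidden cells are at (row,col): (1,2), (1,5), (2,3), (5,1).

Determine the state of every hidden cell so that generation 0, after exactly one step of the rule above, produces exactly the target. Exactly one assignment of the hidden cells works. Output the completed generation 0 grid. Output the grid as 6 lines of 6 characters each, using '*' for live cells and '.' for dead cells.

Hidden generation-0 cells (in order): (1,2), (1,5), (2,3), (5,1).
A hidden cell only influences target cells in its own 3x3 neighborhood. Try each of the 2^4 = 16 assignments, step the completed generation 0 forward once under B3/S23, and compare with the target:
  (1,2)=. (1,5)=. (2,3)=. (5,1)=. -> step reproduces the target at every cell -> ACCEPT
  (1,2)=. (1,5)=. (2,3)=. (5,1)=* -> step gives (4,1)='*' but target has '.' -> reject
  (1,2)=. (1,5)=. (2,3)=* (5,1)=. -> step gives (1,2)='.' but target has '*' -> reject
  (1,2)=. (1,5)=. (2,3)=* (5,1)=* -> step gives (1,2)='.' but target has '*' -> reject
  (1,2)=. (1,5)=* (2,3)=. (5,1)=. -> step gives (2,4)='.' but target has '*' -> reject
  (1,2)=. (1,5)=* (2,3)=. (5,1)=* -> step gives (2,4)='.' but target has '*' -> reject
  (1,2)=. (1,5)=* (2,3)=* (5,1)=. -> step gives (1,2)='.' but target has '*' -> reject
  (1,2)=. (1,5)=* (2,3)=* (5,1)=* -> step gives (1,2)='.' but target has '*' -> reject
  (1,2)=* (1,5)=. (2,3)=. (5,1)=. -> step gives (0,1)='*' but target has '.' -> reject
  (1,2)=* (1,5)=. (2,3)=. (5,1)=* -> step gives (0,1)='*' but target has '.' -> reject
  (1,2)=* (1,5)=. (2,3)=* (5,1)=. -> step gives (0,1)='*' but target has '.' -> reject
  (1,2)=* (1,5)=. (2,3)=* (5,1)=* -> step gives (0,1)='*' but target has '.' -> reject
  (1,2)=* (1,5)=* (2,3)=. (5,1)=. -> step gives (0,1)='*' but target has '.' -> reject
  (1,2)=* (1,5)=* (2,3)=. (5,1)=* -> step gives (0,1)='*' but target has '.' -> reject
  (1,2)=* (1,5)=* (2,3)=* (5,1)=. -> step gives (0,1)='*' but target has '.' -> reject
  (1,2)=* (1,5)=* (2,3)=* (5,1)=* -> step gives (0,1)='*' but target has '.' -> reject
Unique solution: (1,2)=dead, (1,5)=dead, (2,3)=dead, (5,1)=dead.
Check: live-neighbor counts of every cell in the completed generation 0:
113342
223454
012533
011422
122232
011120
Applying B3/S23 to generation 0 with these counts gives:
..**.*
..*...
....**
....*.
...**.
......
which matches the target exactly.

Answer: **.***
...**.
....*.
..*.*.
...*..
*....*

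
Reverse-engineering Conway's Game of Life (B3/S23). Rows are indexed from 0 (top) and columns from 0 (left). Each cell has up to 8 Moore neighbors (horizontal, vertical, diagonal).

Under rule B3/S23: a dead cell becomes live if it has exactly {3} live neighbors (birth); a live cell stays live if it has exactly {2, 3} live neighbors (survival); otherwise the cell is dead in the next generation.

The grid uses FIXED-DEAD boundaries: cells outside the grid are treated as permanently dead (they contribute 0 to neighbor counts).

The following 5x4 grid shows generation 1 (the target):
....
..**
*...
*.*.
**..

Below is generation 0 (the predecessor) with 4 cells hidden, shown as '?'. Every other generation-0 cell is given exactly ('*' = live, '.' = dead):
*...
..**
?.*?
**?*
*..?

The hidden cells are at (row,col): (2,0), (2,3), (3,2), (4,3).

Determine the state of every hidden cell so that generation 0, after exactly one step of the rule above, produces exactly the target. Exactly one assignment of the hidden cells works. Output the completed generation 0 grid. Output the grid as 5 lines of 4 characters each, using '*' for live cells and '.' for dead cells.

Answer: *...
..**
*.*.
**.*
*...

Derivation:
Hidden generation-0 cells (in order): (2,0), (2,3), (3,2), (4,3).
A hidden cell only influences target cells in its own 3x3 neighborhood. Try each of the 2^4 = 16 assignments, step the completed generation 0 forward once under B3/S23, and compare with the target:
  (2,0)=. (2,3)=. (3,2)=. (4,3)=. -> step gives (1,1)='*' but target has '.' -> reject
  (2,0)=. (2,3)=. (3,2)=. (4,3)=* -> step gives (1,1)='*' but target has '.' -> reject
  (2,0)=. (2,3)=. (3,2)=* (4,3)=. -> step gives (1,1)='*' but target has '.' -> reject
  (2,0)=. (2,3)=. (3,2)=* (4,3)=* -> step gives (1,1)='*' but target has '.' -> reject
  (2,0)=. (2,3)=* (3,2)=. (4,3)=. -> step gives (1,1)='*' but target has '.' -> reject
  (2,0)=. (2,3)=* (3,2)=. (4,3)=* -> step gives (1,1)='*' but target has '.' -> reject
  (2,0)=. (2,3)=* (3,2)=* (4,3)=. -> step gives (1,1)='*' but target has '.' -> reject
  (2,0)=. (2,3)=* (3,2)=* (4,3)=* -> step gives (1,1)='*' but target has '.' -> reject
  (2,0)=* (2,3)=. (3,2)=. (4,3)=. -> step reproduces the target at every cell -> ACCEPT
  (2,0)=* (2,3)=. (3,2)=. (4,3)=* -> step gives (3,2)='.' but target has '*' -> reject
  (2,0)=* (2,3)=. (3,2)=* (4,3)=. -> step gives (3,3)='*' but target has '.' -> reject
  (2,0)=* (2,3)=. (3,2)=* (4,3)=* -> step gives (3,2)='.' but target has '*' -> reject
  (2,0)=* (2,3)=* (3,2)=. (4,3)=. -> step gives (3,2)='.' but target has '*' -> reject
  (2,0)=* (2,3)=* (3,2)=. (4,3)=* -> step gives (3,2)='.' but target has '*' -> reject
  (2,0)=* (2,3)=* (3,2)=* (4,3)=. -> step gives (3,2)='.' but target has '*' -> reject
  (2,0)=* (2,3)=* (3,2)=* (4,3)=* -> step gives (3,2)='.' but target has '*' -> reject
Unique solution: (2,0)=live, (2,3)=dead, (3,2)=dead, (4,3)=dead.
Check: live-neighbor counts of every cell in the completed generation 0:
0222
2422
2544
3431
2321
Applying B3/S23 to generation 0 with these counts gives:
....
..**
*...
*.*.
**..
which matches the target exactly.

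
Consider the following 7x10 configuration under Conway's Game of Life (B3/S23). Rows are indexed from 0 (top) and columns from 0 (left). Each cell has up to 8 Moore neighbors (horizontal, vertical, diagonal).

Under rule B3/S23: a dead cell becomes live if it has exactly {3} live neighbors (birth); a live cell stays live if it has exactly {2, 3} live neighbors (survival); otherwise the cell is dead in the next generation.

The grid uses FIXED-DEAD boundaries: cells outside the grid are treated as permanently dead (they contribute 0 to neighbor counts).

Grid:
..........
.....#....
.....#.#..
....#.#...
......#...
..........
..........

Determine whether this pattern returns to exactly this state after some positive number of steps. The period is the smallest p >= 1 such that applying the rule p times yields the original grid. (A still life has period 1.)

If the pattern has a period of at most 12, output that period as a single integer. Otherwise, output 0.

Answer: 2

Derivation:
Simulating and comparing each generation to the original:
Gen 0 (original, given above): 6 live cells
Gen 1: 6 live cells, differs from original
Gen 2: 6 live cells, MATCHES original -> period = 2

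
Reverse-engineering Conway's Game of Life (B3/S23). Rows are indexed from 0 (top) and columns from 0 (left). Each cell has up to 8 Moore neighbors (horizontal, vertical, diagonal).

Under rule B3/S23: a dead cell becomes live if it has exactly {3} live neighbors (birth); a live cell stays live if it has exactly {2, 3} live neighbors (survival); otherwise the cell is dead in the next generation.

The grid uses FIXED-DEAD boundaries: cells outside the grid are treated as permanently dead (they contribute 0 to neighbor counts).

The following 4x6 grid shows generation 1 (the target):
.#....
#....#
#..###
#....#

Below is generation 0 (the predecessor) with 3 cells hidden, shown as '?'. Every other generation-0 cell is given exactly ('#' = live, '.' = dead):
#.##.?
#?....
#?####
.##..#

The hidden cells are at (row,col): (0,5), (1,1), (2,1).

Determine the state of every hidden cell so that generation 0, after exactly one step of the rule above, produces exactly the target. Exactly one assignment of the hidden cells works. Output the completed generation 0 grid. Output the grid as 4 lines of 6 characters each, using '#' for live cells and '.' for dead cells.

Answer: #.##.#
#.....
######
.##..#

Derivation:
Hidden generation-0 cells (in order): (0,5), (1,1), (2,1).
A hidden cell only influences target cells in its own 3x3 neighborhood. Try each of the 2^3 = 8 assignments, step the completed generation 0 forward once under B3/S23, and compare with the target:
  (0,5)=. (1,1)=. (2,1)=. -> step gives (1,5)='.' but target has '#' -> reject
  (0,5)=. (1,1)=. (2,1)=# -> step gives (1,5)='.' but target has '#' -> reject
  (0,5)=. (1,1)=# (2,1)=. -> step gives (0,0)='#' but target has '.' -> reject
  (0,5)=. (1,1)=# (2,1)=# -> step gives (0,0)='#' but target has '.' -> reject
  (0,5)=# (1,1)=. (2,1)=. -> step gives (2,2)='#' but target has '.' -> reject
  (0,5)=# (1,1)=. (2,1)=# -> step reproduces the target at every cell -> ACCEPT
  (0,5)=# (1,1)=# (2,1)=. -> step gives (0,0)='#' but target has '.' -> reject
  (0,5)=# (1,1)=# (2,1)=# -> step gives (0,0)='#' but target has '.' -> reject
Unique solution: (0,5)=live, (1,1)=dead, (2,1)=live.
Check: live-neighbor counts of every cell in the completed generation 0:
131120
365553
354332
344442
Applying B3/S23 to generation 0 with these counts gives:
.#....
#....#
#..###
#....#
which matches the target exactly.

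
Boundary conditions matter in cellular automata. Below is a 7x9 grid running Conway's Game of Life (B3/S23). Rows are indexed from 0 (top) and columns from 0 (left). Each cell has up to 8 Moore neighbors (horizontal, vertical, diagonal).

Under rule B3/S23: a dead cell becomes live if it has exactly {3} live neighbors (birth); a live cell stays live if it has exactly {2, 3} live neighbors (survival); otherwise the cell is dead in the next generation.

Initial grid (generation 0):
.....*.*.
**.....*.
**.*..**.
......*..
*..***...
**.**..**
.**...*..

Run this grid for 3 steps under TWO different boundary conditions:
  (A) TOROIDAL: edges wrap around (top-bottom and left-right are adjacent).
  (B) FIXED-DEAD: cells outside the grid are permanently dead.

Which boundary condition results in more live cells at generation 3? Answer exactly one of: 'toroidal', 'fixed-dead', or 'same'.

Under TOROIDAL boundary, generation 3:
.....**..
....*....
.........
...***...
...***...
.........
..**.**..
Population = 13

Under FIXED-DEAD boundary, generation 3:
.*.......
.*.......
.........
...***...
...*...**
.**.....*
.*...***.
Population = 15

Comparison: toroidal=13, fixed-dead=15 -> fixed-dead

Answer: fixed-dead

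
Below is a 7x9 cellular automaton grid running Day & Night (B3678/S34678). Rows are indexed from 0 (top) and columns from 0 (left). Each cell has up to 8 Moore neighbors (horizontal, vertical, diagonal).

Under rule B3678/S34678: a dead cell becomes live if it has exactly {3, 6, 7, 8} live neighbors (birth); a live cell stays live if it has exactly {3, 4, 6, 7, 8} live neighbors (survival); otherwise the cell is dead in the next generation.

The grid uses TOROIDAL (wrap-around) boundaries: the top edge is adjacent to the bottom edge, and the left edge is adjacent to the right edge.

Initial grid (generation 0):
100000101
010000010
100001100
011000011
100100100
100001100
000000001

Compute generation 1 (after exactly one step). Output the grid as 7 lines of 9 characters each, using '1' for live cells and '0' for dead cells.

Answer: 100000001
000001010
101000100
010001011
101001100
000000011
000001101

Derivation:
Simulating step by step:
Generation 0 (given above): 19 live cells
Generation 1: 20 live cells
(generation 1 grid is the final answer)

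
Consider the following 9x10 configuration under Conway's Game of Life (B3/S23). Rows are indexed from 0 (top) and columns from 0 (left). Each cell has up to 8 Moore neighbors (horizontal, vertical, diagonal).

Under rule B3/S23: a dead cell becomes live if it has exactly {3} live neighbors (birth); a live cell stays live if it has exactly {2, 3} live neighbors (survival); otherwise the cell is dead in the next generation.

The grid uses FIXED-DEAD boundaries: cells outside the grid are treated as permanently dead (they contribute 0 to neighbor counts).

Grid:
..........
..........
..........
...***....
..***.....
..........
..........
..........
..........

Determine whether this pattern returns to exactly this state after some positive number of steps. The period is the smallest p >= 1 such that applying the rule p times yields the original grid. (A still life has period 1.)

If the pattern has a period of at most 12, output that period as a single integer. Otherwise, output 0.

Answer: 2

Derivation:
Simulating and comparing each generation to the original:
Gen 0 (original, given above): 6 live cells
Gen 1: 6 live cells, differs from original
Gen 2: 6 live cells, MATCHES original -> period = 2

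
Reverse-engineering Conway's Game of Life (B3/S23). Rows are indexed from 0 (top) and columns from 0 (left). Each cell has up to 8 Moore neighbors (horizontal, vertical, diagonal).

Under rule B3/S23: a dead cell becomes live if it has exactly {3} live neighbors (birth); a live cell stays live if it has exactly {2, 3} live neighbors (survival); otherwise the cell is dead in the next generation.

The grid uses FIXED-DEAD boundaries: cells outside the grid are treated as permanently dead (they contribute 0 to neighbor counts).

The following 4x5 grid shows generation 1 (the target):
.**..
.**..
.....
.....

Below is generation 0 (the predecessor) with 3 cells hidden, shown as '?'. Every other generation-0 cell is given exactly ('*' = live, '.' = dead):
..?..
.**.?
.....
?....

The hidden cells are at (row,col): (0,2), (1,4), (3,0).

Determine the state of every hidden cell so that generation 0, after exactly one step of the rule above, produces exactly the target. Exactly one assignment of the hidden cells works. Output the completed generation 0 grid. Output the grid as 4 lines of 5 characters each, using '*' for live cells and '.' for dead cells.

Answer: ..*..
.**..
.....
.....

Derivation:
Hidden generation-0 cells (in order): (0,2), (1,4), (3,0).
A hidden cell only influences target cells in its own 3x3 neighborhood. Try each of the 2^3 = 8 assignments, step the completed generation 0 forward once under B3/S23, and compare with the target:
  (0,2)=. (1,4)=. (3,0)=. -> step gives (0,1)='.' but target has '*' -> reject
  (0,2)=. (1,4)=. (3,0)=* -> step gives (0,1)='.' but target has '*' -> reject
  (0,2)=. (1,4)=* (3,0)=. -> step gives (0,1)='.' but target has '*' -> reject
  (0,2)=. (1,4)=* (3,0)=* -> step gives (0,1)='.' but target has '*' -> reject
  (0,2)=* (1,4)=. (3,0)=. -> step reproduces the target at every cell -> ACCEPT
  (0,2)=* (1,4)=. (3,0)=* -> step gives (2,1)='*' but target has '.' -> reject
  (0,2)=* (1,4)=* (3,0)=. -> step gives (0,3)='*' but target has '.' -> reject
  (0,2)=* (1,4)=* (3,0)=* -> step gives (0,3)='*' but target has '.' -> reject
Unique solution: (0,2)=live, (1,4)=dead, (3,0)=dead.
Check: live-neighbor counts of every cell in the completed generation 0:
13220
12220
12210
00000
Applying B3/S23 to generation 0 with these counts gives:
.**..
.**..
.....
.....
which matches the target exactly.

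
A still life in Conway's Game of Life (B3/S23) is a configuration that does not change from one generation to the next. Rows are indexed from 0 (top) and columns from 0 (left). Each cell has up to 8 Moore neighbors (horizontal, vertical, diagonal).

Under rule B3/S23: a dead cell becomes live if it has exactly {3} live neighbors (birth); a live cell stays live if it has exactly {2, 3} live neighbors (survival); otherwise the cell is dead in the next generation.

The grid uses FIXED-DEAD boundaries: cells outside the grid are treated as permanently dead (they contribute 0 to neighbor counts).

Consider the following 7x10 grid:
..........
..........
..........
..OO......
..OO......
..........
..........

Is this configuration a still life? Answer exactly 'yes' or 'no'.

Compute generation 1 and compare to generation 0 (given above):
Generation 1:
..........
..........
..........
..OO......
..OO......
..........
..........
The grids are IDENTICAL -> still life.

Answer: yes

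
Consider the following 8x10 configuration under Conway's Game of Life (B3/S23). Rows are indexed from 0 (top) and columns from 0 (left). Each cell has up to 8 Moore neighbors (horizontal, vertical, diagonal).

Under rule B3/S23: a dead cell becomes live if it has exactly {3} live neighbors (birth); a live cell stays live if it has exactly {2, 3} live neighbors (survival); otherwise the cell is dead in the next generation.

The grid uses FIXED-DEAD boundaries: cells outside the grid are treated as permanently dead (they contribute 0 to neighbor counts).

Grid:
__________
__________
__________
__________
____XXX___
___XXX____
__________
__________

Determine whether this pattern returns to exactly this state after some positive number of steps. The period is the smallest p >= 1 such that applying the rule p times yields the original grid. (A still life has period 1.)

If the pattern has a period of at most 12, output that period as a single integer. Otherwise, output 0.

Simulating and comparing each generation to the original:
Gen 0 (original, given above): 6 live cells
Gen 1: 6 live cells, differs from original
Gen 2: 6 live cells, MATCHES original -> period = 2

Answer: 2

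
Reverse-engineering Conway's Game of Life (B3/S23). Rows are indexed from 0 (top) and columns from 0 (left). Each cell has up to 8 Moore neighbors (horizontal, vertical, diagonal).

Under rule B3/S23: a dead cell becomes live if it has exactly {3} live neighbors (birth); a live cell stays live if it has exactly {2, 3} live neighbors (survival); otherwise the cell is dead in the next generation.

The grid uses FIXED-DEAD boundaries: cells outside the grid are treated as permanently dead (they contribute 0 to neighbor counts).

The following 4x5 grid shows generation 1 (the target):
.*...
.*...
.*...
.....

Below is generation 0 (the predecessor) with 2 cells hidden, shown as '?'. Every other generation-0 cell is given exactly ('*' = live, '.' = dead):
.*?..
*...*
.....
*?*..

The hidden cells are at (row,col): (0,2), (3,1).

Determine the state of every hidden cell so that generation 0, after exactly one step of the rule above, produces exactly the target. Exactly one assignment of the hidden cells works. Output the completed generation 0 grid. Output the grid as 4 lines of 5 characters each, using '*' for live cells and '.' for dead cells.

Answer: .**..
*...*
.....
*.*..

Derivation:
Hidden generation-0 cells (in order): (0,2), (3,1).
A hidden cell only influences target cells in its own 3x3 neighborhood. Try each of the 2^2 = 4 assignments, step the completed generation 0 forward once under B3/S23, and compare with the target:
  (0,2)=. (3,1)=. -> step gives (0,1)='.' but target has '*' -> reject
  (0,2)=. (3,1)=* -> step gives (0,1)='.' but target has '*' -> reject
  (0,2)=* (3,1)=. -> step reproduces the target at every cell -> ACCEPT
  (0,2)=* (3,1)=* -> step gives (2,0)='*' but target has '.' -> reject
Unique solution: (0,2)=live, (3,1)=dead.
Check: live-neighbor counts of every cell in the completed generation 0:
22121
13220
23121
02010
Applying B3/S23 to generation 0 with these counts gives:
.*...
.*...
.*...
.....
which matches the target exactly.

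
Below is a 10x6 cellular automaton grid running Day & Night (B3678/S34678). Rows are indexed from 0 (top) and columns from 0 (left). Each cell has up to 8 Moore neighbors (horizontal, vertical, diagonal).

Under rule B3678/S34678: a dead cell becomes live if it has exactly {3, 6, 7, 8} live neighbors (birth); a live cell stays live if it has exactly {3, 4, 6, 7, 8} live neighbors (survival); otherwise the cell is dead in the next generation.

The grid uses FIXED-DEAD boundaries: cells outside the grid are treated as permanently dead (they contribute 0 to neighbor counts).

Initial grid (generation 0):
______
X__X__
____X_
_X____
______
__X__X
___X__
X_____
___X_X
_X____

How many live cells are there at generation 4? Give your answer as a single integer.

Answer: 0

Derivation:
Simulating step by step:
Generation 0 (given above): 11 live cells
Generation 1: 1 live cells
______
______
______
______
______
______
______
____X_
______
______
Generation 2: 0 live cells
______
______
______
______
______
______
______
______
______
______
Generation 3: 0 live cells
______
______
______
______
______
______
______
______
______
______
Generation 4: 0 live cells
______
______
______
______
______
______
______
______
______
______
Population at generation 4: 0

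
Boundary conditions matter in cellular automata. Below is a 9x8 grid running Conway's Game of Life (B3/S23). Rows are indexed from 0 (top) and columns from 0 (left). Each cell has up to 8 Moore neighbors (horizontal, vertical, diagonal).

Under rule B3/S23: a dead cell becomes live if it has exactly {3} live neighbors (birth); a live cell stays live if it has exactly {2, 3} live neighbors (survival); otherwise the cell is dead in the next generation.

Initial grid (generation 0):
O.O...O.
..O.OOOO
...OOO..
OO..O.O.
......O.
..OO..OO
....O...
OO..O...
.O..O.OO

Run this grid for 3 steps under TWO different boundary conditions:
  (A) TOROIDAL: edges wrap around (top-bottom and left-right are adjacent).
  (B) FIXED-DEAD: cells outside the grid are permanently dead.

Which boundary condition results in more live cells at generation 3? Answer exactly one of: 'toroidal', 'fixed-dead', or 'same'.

Under TOROIDAL boundary, generation 3:
O.....OO
O.....OO
......OO
.....OOO
.....O..
........
........
........
........
Population = 12

Under FIXED-DEAD boundary, generation 3:
......OO
OOO.....
....O...
.....O.O
.....O.O
........
........
...O....
.OOO....
Population = 14

Comparison: toroidal=12, fixed-dead=14 -> fixed-dead

Answer: fixed-dead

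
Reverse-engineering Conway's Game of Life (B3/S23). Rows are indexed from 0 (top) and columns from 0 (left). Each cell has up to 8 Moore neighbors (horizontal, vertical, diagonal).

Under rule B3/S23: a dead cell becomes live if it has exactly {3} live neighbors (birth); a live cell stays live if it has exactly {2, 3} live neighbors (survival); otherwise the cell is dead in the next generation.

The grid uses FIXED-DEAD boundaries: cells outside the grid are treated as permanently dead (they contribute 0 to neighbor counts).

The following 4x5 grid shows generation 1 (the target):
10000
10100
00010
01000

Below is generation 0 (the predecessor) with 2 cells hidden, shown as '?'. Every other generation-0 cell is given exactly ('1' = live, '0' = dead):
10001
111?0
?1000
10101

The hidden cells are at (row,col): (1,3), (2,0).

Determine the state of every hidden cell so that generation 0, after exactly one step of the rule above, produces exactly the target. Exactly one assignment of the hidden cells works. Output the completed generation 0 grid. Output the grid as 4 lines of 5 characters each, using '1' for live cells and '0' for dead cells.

Hidden generation-0 cells (in order): (1,3), (2,0).
A hidden cell only influences target cells in its own 3x3 neighborhood. Try each of the 2^2 = 4 assignments, step the completed generation 0 forward once under B3/S23, and compare with the target:
  (1,3)=0 (2,0)=0 -> step reproduces the target at every cell -> ACCEPT
  (1,3)=0 (2,0)=1 -> step gives (1,0)='0' but target has '1' -> reject
  (1,3)=1 (2,0)=0 -> step gives (0,2)='1' but target has '0' -> reject
  (1,3)=1 (2,0)=1 -> step gives (0,2)='1' but target has '0' -> reject
Unique solution: (1,3)=dead, (2,0)=dead.
Check: live-neighbor counts of every cell in the completed generation 0:
24220
34221
45431
13120
Applying B3/S23 to generation 0 with these counts gives:
10000
10100
00010
01000
which matches the target exactly.

Answer: 10001
11100
01000
10101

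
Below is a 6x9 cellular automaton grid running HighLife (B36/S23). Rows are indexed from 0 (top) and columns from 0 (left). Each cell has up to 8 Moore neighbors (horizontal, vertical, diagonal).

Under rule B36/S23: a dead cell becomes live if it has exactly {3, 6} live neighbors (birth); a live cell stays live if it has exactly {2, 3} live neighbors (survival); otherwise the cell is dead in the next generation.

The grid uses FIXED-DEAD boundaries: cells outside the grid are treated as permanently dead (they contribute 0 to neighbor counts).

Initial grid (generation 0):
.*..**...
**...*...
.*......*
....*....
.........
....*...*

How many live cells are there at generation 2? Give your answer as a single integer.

Simulating step by step:
Generation 0 (given above): 11 live cells
Generation 1: 11 live cells
**..**...
***.**...
**.......
.........
.........
.........
Generation 2: 11 live cells
*.****...
..****...
*.*......
.........
.........
.........
Population at generation 2: 11

Answer: 11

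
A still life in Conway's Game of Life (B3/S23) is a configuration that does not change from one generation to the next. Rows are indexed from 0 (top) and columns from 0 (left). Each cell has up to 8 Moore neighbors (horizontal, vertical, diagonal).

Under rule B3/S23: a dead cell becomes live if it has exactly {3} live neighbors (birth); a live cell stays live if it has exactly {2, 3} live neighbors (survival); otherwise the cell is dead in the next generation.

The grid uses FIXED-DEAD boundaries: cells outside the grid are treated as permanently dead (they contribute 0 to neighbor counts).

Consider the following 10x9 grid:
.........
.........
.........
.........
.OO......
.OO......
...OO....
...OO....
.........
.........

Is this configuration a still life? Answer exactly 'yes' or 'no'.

Answer: no

Derivation:
Compute generation 1 and compare to generation 0 (given above):
Generation 1:
.........
.........
.........
.........
.OO......
.O.......
....O....
...OO....
.........
.........
Cell (5,2) differs: gen0=1 vs gen1=0 -> NOT a still life.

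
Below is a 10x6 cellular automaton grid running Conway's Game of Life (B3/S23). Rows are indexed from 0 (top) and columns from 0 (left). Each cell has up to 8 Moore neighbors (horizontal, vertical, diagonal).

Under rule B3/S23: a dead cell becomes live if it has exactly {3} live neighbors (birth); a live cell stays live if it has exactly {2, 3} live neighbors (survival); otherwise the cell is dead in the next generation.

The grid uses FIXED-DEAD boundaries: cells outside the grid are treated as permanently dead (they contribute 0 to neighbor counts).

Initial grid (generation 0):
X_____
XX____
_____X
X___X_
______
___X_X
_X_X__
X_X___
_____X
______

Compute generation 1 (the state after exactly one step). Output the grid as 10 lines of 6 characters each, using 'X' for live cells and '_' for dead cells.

Answer: XX____
XX____
XX____
______
____X_
__X_X_
_X_XX_
_XX___
______
______

Derivation:
Simulating step by step:
Generation 0 (given above): 13 live cells
Generation 1: 14 live cells
(generation 1 grid is the final answer)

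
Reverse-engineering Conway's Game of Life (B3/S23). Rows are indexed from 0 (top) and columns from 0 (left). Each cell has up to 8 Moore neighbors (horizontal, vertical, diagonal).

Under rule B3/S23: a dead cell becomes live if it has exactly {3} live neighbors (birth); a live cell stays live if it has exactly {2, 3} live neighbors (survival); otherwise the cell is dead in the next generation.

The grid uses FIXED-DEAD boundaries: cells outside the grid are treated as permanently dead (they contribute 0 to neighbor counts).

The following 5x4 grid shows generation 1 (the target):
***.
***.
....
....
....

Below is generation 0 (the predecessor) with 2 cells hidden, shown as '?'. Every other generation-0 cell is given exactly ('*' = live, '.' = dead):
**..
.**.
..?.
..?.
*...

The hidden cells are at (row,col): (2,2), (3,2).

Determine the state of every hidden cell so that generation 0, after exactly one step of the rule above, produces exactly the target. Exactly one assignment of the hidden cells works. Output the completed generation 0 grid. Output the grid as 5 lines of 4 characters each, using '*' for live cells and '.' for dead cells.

Answer: **..
.**.
....
....
*...

Derivation:
Hidden generation-0 cells (in order): (2,2), (3,2).
A hidden cell only influences target cells in its own 3x3 neighborhood. Try each of the 2^2 = 4 assignments, step the completed generation 0 forward once under B3/S23, and compare with the target:
  (2,2)=. (3,2)=. -> step reproduces the target at every cell -> ACCEPT
  (2,2)=. (3,2)=* -> step gives (2,1)='*' but target has '.' -> reject
  (2,2)=* (3,2)=. -> step gives (1,1)='.' but target has '*' -> reject
  (2,2)=* (3,2)=* -> step gives (1,1)='.' but target has '*' -> reject
Unique solution: (2,2)=dead, (3,2)=dead.
Check: live-neighbor counts of every cell in the completed generation 0:
2331
3321
1221
1100
0100
Applying B3/S23 to generation 0 with these counts gives:
***.
***.
....
....
....
which matches the target exactly.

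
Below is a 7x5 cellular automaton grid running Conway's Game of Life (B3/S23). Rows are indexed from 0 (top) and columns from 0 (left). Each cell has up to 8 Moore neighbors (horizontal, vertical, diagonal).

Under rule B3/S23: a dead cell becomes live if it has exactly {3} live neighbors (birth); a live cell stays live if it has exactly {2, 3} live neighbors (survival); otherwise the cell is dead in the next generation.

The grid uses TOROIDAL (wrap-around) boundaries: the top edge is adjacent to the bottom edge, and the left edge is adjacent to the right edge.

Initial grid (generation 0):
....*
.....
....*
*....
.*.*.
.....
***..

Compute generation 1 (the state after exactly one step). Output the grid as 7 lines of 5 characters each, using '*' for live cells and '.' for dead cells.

Answer: **...
.....
.....
*...*
.....
*....
**...

Derivation:
Simulating step by step:
Generation 0 (given above): 8 live cells
Generation 1: 7 live cells
(generation 1 grid is the final answer)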